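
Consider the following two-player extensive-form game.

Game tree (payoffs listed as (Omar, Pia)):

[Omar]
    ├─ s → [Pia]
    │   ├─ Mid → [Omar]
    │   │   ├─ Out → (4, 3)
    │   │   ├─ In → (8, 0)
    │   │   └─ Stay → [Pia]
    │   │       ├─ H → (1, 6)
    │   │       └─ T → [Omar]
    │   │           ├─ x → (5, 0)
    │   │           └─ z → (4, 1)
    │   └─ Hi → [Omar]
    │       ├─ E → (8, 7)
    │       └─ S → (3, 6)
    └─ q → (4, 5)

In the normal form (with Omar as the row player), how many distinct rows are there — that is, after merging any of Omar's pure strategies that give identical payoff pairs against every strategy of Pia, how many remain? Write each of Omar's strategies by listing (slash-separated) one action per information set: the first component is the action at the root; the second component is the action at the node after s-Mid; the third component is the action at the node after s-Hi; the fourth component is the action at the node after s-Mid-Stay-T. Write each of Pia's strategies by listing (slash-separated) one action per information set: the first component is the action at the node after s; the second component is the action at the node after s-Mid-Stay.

9

Omar has 24 pure strategies: s/Out/E/x, s/Out/E/z, s/Out/S/x, s/Out/S/z, s/In/E/x, s/In/E/z, s/In/S/x, s/In/S/z, s/Stay/E/x, s/Stay/E/z, s/Stay/S/x, s/Stay/S/z, q/Out/E/x, q/Out/E/z, q/Out/S/x, q/Out/S/z, q/In/E/x, q/In/E/z, q/In/S/x, q/In/S/z, q/Stay/E/x, q/Stay/E/z, q/Stay/S/x, q/Stay/S/z. Columns: Mid/H, Mid/T, Hi/H, Hi/T.
{s/Out/E/x, s/Out/E/z} → row (4,3) (4,3) (8,7) (8,7)
{s/Out/S/x, s/Out/S/z} → row (4,3) (4,3) (3,6) (3,6)
{s/In/E/x, s/In/E/z} → row (8,0) (8,0) (8,7) (8,7)
{s/In/S/x, s/In/S/z} → row (8,0) (8,0) (3,6) (3,6)
{s/Stay/E/x} → row (1,6) (5,0) (8,7) (8,7)
{s/Stay/E/z} → row (1,6) (4,1) (8,7) (8,7)
{s/Stay/S/x} → row (1,6) (5,0) (3,6) (3,6)
{s/Stay/S/z} → row (1,6) (4,1) (3,6) (3,6)
{q/Out/E/x, q/Out/E/z, q/Out/S/x, q/Out/S/z, q/In/E/x, q/In/E/z, q/In/S/x, q/In/S/z, q/Stay/E/x, q/Stay/E/z, q/Stay/S/x, q/Stay/S/z} → row (4,5) (4,5) (4,5) (4,5)
That's 9 distinct rows out of 24 strategies.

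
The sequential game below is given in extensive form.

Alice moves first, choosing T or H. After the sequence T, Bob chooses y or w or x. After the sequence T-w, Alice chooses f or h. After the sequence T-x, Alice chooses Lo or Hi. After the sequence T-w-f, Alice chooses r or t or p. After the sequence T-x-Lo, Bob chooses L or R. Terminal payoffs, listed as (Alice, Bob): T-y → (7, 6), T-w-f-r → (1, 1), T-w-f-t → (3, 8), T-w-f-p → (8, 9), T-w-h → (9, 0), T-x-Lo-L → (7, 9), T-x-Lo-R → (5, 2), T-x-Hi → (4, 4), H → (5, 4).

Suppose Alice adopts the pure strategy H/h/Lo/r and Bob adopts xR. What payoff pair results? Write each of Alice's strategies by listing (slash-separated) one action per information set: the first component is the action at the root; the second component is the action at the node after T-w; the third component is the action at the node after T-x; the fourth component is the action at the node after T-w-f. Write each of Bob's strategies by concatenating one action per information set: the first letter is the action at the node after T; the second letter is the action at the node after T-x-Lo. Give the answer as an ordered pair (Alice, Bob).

(5, 4)

Trace the play path from the root:
  Alice plays H
→ terminal payoff (5, 4).
(Alice's choice at the node after T-w is never reached on this path, so it doesn't affect the outcome.)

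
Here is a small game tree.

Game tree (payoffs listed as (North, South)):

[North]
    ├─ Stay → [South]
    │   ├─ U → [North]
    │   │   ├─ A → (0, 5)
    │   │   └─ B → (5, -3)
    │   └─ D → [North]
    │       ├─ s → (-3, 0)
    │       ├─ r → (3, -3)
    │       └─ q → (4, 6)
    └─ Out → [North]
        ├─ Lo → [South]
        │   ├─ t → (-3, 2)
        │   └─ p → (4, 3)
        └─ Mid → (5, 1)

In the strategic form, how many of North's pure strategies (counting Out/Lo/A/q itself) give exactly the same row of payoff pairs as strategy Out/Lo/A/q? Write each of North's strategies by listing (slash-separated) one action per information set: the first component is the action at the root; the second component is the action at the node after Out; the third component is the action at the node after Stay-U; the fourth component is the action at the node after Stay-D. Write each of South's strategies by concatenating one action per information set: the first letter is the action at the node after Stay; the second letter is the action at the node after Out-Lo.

6

Row for Out/Lo/A/q (columns Ut, Up, Dt, Dp): (-3,2) (4,3) (-3,2) (4,3).
Under Out/Lo/A/q, North's choice at the node after Stay-U and at the node after Stay-D can never be reached regardless of what South does, so varying those choices leaves every outcome unchanged.
Holding the reachable choices fixed and varying the unreachable ones freely already gives 2 × 3 = 6 equivalent strategies.
No other strategy reproduces this row, so those 6 are the full class: Out/Lo/A/s, Out/Lo/A/r, Out/Lo/A/q, Out/Lo/B/s, Out/Lo/B/r, Out/Lo/B/q.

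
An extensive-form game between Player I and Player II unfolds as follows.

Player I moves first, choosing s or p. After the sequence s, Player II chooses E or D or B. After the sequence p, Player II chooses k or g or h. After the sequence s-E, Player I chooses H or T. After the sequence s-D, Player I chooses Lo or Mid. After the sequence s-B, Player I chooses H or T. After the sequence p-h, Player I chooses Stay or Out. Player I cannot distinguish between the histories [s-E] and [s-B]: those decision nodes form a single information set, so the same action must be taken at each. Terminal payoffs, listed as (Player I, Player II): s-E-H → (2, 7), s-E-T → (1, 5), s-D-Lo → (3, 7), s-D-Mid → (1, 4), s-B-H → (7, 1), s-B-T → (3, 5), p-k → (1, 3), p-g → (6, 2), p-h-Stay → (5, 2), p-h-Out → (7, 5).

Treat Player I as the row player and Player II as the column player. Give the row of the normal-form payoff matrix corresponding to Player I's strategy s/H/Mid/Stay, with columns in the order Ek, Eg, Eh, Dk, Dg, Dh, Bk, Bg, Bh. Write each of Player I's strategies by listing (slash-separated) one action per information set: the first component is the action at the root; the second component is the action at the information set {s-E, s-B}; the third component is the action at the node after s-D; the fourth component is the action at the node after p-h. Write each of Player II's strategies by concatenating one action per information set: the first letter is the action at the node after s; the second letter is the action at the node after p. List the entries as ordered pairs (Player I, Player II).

(2,7) (2,7) (2,7) (1,4) (1,4) (1,4) (7,1) (7,1) (7,1)

vs Ek: Player I plays s → Player II plays E at [s] → Player I plays H at [s-E] → (2, 7)
vs Eg: Player I plays s → Player II plays E at [s] → Player I plays H at [s-E] → (2, 7)
vs Eh: Player I plays s → Player II plays E at [s] → Player I plays H at [s-E] → (2, 7)
vs Dk: Player I plays s → Player II plays D at [s] → Player I plays Mid at [s-D] → (1, 4)
vs Dg: Player I plays s → Player II plays D at [s] → Player I plays Mid at [s-D] → (1, 4)
vs Dh: Player I plays s → Player II plays D at [s] → Player I plays Mid at [s-D] → (1, 4)
vs Bk: Player I plays s → Player II plays B at [s] → Player I plays H at [s-B] → (7, 1)
vs Bg: Player I plays s → Player II plays B at [s] → Player I plays H at [s-B] → (7, 1)
vs Bh: Player I plays s → Player II plays B at [s] → Player I plays H at [s-B] → (7, 1)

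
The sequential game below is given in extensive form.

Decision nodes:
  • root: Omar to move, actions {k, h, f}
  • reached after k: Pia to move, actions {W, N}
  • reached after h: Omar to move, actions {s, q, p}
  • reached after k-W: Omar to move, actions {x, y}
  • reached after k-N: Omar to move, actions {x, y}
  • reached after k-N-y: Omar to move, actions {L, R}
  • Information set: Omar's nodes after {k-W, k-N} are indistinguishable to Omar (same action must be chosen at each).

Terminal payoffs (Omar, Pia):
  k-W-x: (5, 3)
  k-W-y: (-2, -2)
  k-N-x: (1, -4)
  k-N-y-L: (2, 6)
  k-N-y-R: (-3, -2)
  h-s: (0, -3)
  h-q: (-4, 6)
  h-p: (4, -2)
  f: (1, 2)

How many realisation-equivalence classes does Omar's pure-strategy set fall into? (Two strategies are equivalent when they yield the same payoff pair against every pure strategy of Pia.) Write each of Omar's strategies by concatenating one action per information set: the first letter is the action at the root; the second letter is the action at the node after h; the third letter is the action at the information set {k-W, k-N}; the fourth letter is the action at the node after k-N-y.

Omar has 36 pure strategies: ksxL, ksxR, ksyL, ksyR, kqxL, kqxR, kqyL, kqyR, kpxL, kpxR, kpyL, kpyR, hsxL, hsxR, hsyL, hsyR, hqxL, hqxR, hqyL, hqyR, hpxL, hpxR, hpyL, hpyR, fsxL, fsxR, fsyL, fsyR, fqxL, fqxR, fqyL, fqyR, fpxL, fpxR, fpyL, fpyR. Columns: W, N.
{ksxL, ksxR, kqxL, kqxR, kpxL, kpxR} → row (5,3) (1,-4)
{ksyL, kqyL, kpyL} → row (-2,-2) (2,6)
{ksyR, kqyR, kpyR} → row (-2,-2) (-3,-2)
{hsxL, hsxR, hsyL, hsyR} → row (0,-3) (0,-3)
{hqxL, hqxR, hqyL, hqyR} → row (-4,6) (-4,6)
{hpxL, hpxR, hpyL, hpyR} → row (4,-2) (4,-2)
{fsxL, fsxR, fsyL, fsyR, fqxL, fqxR, fqyL, fqyR, fpxL, fpxR, fpyL, fpyR} → row (1,2) (1,2)
That's 7 distinct rows out of 36 strategies.

7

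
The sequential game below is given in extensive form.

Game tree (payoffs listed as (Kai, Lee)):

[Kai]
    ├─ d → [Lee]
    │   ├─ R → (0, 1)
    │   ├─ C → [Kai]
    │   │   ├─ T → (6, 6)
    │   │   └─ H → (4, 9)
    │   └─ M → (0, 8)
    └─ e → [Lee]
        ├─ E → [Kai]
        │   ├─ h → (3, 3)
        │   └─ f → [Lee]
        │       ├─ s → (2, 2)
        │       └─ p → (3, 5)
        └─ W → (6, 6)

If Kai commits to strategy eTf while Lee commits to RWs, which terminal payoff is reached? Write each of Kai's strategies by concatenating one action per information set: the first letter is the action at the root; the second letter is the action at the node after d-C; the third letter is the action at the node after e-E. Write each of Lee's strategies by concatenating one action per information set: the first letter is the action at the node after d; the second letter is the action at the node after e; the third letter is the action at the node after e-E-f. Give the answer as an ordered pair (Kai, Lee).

(6, 6)

Trace the play path from the root:
  Kai plays e
  Lee plays W at [e]
→ terminal payoff (6, 6).
(Kai's choice at the node after d-C is never reached on this path, so it doesn't affect the outcome.)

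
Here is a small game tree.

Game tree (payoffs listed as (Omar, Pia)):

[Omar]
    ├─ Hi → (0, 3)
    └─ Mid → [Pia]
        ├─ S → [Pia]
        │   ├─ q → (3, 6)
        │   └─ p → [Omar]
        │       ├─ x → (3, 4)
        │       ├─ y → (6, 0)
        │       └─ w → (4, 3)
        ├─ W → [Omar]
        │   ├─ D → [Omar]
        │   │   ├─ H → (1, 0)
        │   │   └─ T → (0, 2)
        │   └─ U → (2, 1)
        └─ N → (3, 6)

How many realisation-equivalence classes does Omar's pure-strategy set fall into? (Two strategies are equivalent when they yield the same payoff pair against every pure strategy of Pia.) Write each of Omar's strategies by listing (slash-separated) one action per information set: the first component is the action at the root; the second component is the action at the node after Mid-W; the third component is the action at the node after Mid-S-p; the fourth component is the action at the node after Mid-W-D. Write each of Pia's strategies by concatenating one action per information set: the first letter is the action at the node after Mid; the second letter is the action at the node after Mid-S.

10

Omar has 24 pure strategies: Hi/D/x/H, Hi/D/x/T, Hi/D/y/H, Hi/D/y/T, Hi/D/w/H, Hi/D/w/T, Hi/U/x/H, Hi/U/x/T, Hi/U/y/H, Hi/U/y/T, Hi/U/w/H, Hi/U/w/T, Mid/D/x/H, Mid/D/x/T, Mid/D/y/H, Mid/D/y/T, Mid/D/w/H, Mid/D/w/T, Mid/U/x/H, Mid/U/x/T, Mid/U/y/H, Mid/U/y/T, Mid/U/w/H, Mid/U/w/T. Columns: Sq, Sp, Wq, Wp, Nq, Np.
{Hi/D/x/H, Hi/D/x/T, Hi/D/y/H, Hi/D/y/T, Hi/D/w/H, Hi/D/w/T, Hi/U/x/H, Hi/U/x/T, Hi/U/y/H, Hi/U/y/T, Hi/U/w/H, Hi/U/w/T} → row (0,3) (0,3) (0,3) (0,3) (0,3) (0,3)
{Mid/D/x/H} → row (3,6) (3,4) (1,0) (1,0) (3,6) (3,6)
{Mid/D/x/T} → row (3,6) (3,4) (0,2) (0,2) (3,6) (3,6)
{Mid/D/y/H} → row (3,6) (6,0) (1,0) (1,0) (3,6) (3,6)
{Mid/D/y/T} → row (3,6) (6,0) (0,2) (0,2) (3,6) (3,6)
{Mid/D/w/H} → row (3,6) (4,3) (1,0) (1,0) (3,6) (3,6)
{Mid/D/w/T} → row (3,6) (4,3) (0,2) (0,2) (3,6) (3,6)
{Mid/U/x/H, Mid/U/x/T} → row (3,6) (3,4) (2,1) (2,1) (3,6) (3,6)
{Mid/U/y/H, Mid/U/y/T} → row (3,6) (6,0) (2,1) (2,1) (3,6) (3,6)
{Mid/U/w/H, Mid/U/w/T} → row (3,6) (4,3) (2,1) (2,1) (3,6) (3,6)
That's 10 distinct rows out of 24 strategies.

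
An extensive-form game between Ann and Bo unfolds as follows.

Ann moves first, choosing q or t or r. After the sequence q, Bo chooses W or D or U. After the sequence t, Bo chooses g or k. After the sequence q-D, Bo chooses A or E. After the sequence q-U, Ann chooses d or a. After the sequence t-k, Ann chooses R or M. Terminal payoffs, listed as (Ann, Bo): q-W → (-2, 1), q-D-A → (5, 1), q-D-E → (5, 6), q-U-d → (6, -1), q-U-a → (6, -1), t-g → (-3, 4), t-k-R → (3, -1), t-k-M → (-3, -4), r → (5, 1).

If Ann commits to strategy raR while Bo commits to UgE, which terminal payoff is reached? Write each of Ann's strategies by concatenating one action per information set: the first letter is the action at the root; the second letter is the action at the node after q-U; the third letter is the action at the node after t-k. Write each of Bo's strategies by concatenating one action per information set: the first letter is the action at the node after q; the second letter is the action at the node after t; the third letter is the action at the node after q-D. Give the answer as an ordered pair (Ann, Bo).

Trace the play path from the root:
  Ann plays r
→ terminal payoff (5, 1).
(Ann's choice at the node after q-U is never reached on this path, so it doesn't affect the outcome.)

(5, 1)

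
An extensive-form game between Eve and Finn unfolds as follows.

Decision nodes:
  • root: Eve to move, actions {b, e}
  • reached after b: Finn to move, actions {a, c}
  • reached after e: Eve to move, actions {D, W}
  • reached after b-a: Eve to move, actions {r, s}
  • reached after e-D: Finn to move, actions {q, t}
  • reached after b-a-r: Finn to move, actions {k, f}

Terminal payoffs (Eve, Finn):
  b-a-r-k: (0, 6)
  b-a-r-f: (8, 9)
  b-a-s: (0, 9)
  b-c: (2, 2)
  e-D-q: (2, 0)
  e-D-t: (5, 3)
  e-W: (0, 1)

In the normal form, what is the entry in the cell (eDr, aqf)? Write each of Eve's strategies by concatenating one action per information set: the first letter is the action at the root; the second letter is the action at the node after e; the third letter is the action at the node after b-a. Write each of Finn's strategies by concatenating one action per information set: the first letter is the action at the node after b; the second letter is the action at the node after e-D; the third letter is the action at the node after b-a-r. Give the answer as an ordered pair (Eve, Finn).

(2, 0)

Trace the play path from the root:
  Eve plays e
  Eve plays D at [e]
  Finn plays q at [e-D]
→ terminal payoff (2, 0).
(Eve's choice at the node after b-a is never reached on this path, so it doesn't affect the outcome.)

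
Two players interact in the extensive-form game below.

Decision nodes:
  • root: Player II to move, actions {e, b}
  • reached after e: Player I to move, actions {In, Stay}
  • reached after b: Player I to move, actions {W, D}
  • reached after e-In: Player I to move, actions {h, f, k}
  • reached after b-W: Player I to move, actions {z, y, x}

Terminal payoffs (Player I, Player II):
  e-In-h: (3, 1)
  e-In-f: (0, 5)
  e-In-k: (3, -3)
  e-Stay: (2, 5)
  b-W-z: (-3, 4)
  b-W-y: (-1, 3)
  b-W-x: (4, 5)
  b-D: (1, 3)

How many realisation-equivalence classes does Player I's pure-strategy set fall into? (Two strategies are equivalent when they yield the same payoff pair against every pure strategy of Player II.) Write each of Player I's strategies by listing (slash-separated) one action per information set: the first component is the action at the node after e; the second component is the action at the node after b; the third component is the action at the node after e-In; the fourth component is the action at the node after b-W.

Player I has 36 pure strategies: In/W/h/z, In/W/h/y, In/W/h/x, In/W/f/z, In/W/f/y, In/W/f/x, In/W/k/z, In/W/k/y, In/W/k/x, In/D/h/z, In/D/h/y, In/D/h/x, In/D/f/z, In/D/f/y, In/D/f/x, In/D/k/z, In/D/k/y, In/D/k/x, Stay/W/h/z, Stay/W/h/y, Stay/W/h/x, Stay/W/f/z, Stay/W/f/y, Stay/W/f/x, Stay/W/k/z, Stay/W/k/y, Stay/W/k/x, Stay/D/h/z, Stay/D/h/y, Stay/D/h/x, Stay/D/f/z, Stay/D/f/y, Stay/D/f/x, Stay/D/k/z, Stay/D/k/y, Stay/D/k/x. Columns: e, b.
{In/W/h/z} → row (3,1) (-3,4)
{In/W/h/y} → row (3,1) (-1,3)
{In/W/h/x} → row (3,1) (4,5)
{In/W/f/z} → row (0,5) (-3,4)
{In/W/f/y} → row (0,5) (-1,3)
{In/W/f/x} → row (0,5) (4,5)
{In/W/k/z} → row (3,-3) (-3,4)
{In/W/k/y} → row (3,-3) (-1,3)
{In/W/k/x} → row (3,-3) (4,5)
{In/D/h/z, In/D/h/y, In/D/h/x} → row (3,1) (1,3)
{In/D/f/z, In/D/f/y, In/D/f/x} → row (0,5) (1,3)
{In/D/k/z, In/D/k/y, In/D/k/x} → row (3,-3) (1,3)
{Stay/W/h/z, Stay/W/f/z, Stay/W/k/z} → row (2,5) (-3,4)
{Stay/W/h/y, Stay/W/f/y, Stay/W/k/y} → row (2,5) (-1,3)
{Stay/W/h/x, Stay/W/f/x, Stay/W/k/x} → row (2,5) (4,5)
{Stay/D/h/z, Stay/D/h/y, Stay/D/h/x, Stay/D/f/z, Stay/D/f/y, Stay/D/f/x, Stay/D/k/z, Stay/D/k/y, Stay/D/k/x} → row (2,5) (1,3)
That's 16 distinct rows out of 36 strategies.

16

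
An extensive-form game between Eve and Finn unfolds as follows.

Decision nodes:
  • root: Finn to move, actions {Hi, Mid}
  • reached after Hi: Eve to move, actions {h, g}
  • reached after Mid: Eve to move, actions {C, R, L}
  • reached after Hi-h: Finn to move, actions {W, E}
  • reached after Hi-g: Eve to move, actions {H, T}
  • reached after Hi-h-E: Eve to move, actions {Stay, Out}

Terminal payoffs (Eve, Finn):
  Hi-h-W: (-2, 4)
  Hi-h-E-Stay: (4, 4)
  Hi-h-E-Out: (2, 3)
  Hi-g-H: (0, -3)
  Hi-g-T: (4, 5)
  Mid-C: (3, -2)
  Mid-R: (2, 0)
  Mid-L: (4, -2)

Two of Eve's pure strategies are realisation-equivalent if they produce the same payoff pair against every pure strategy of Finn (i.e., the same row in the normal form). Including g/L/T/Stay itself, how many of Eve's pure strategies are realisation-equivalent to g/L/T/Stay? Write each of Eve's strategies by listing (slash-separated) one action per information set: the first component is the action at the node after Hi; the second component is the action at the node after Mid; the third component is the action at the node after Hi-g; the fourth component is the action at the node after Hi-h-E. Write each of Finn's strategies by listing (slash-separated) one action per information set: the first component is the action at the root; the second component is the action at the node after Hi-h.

Row for g/L/T/Stay (columns Hi/W, Hi/E, Mid/W, Mid/E): (4,5) (4,5) (4,-2) (4,-2).
Under g/L/T/Stay, Eve's choice at the node after Hi-h-E can never be reached regardless of what Finn does, so varying those choices leaves every outcome unchanged.
Holding the reachable choices fixed and varying the unreachable one freely already gives 2 equivalent strategies.
No other strategy reproduces this row, so those 2 are the full class: g/L/T/Stay, g/L/T/Out.

2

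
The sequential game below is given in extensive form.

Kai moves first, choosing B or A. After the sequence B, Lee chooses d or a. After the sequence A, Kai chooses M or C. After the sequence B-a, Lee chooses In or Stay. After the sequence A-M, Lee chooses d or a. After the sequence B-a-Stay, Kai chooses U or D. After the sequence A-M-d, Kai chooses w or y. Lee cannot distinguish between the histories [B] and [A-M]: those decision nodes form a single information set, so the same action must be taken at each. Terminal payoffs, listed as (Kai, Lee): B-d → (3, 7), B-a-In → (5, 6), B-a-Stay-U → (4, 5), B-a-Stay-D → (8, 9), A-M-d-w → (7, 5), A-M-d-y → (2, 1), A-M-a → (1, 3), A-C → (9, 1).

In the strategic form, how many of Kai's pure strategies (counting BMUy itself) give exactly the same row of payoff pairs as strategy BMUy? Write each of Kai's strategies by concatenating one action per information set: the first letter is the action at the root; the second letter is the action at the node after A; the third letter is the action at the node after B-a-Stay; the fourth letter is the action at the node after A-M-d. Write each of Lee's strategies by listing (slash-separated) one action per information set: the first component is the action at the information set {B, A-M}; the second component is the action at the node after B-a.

Row for BMUy (columns d/In, d/Stay, a/In, a/Stay): (3,7) (3,7) (5,6) (4,5).
Under BMUy, Kai's choice at the node after A and at the node after A-M-d can never be reached regardless of what Lee does, so varying those choices leaves every outcome unchanged.
Holding the reachable choices fixed and varying the unreachable ones freely already gives 2 × 2 = 4 equivalent strategies.
No other strategy reproduces this row, so those 4 are the full class: BMUw, BMUy, BCUw, BCUy.

4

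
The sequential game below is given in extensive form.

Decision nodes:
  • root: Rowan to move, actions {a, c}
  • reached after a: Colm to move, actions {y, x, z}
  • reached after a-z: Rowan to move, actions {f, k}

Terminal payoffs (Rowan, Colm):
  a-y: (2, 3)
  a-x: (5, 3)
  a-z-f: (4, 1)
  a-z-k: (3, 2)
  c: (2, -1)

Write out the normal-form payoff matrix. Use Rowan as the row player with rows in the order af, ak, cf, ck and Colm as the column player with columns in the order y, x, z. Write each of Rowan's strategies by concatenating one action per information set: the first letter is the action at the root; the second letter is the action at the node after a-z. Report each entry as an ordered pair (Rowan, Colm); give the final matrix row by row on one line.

af: (2,3) (5,3) (4,1) | ak: (2,3) (5,3) (3,2) | cf: (2,-1) (2,-1) (2,-1) | ck: (2,-1) (2,-1) (2,-1)

Row af: y→(2,3), x→(5,3), z→(4,1)
Row ak: y→(2,3), x→(5,3), z→(3,2)
Row cf: y→(2,-1), x→(2,-1), z→(2,-1)
Row ck: y→(2,-1), x→(2,-1), z→(2,-1)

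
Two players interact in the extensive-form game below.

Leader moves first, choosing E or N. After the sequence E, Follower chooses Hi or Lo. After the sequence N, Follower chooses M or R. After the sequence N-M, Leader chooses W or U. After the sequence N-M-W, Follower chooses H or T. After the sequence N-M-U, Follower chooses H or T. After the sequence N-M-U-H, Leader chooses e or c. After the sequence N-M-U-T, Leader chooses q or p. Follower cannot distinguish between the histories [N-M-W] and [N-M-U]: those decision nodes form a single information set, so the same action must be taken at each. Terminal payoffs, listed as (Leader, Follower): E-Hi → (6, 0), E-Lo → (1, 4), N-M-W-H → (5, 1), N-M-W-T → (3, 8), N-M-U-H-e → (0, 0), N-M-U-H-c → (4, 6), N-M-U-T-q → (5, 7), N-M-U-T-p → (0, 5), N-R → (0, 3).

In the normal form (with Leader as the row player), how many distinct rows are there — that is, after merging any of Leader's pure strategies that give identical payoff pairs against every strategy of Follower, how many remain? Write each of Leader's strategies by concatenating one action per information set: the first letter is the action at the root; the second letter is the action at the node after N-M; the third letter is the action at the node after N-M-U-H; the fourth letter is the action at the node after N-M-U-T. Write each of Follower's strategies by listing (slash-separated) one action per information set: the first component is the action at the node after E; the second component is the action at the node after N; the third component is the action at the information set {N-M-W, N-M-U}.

Leader has 16 pure strategies: EWeq, EWep, EWcq, EWcp, EUeq, EUep, EUcq, EUcp, NWeq, NWep, NWcq, NWcp, NUeq, NUep, NUcq, NUcp. Columns: Hi/M/H, Hi/M/T, Hi/R/H, Hi/R/T, Lo/M/H, Lo/M/T, Lo/R/H, Lo/R/T.
{EWeq, EWep, EWcq, EWcp, EUeq, EUep, EUcq, EUcp} → row (6,0) (6,0) (6,0) (6,0) (1,4) (1,4) (1,4) (1,4)
{NWeq, NWep, NWcq, NWcp} → row (5,1) (3,8) (0,3) (0,3) (5,1) (3,8) (0,3) (0,3)
{NUeq} → row (0,0) (5,7) (0,3) (0,3) (0,0) (5,7) (0,3) (0,3)
{NUep} → row (0,0) (0,5) (0,3) (0,3) (0,0) (0,5) (0,3) (0,3)
{NUcq} → row (4,6) (5,7) (0,3) (0,3) (4,6) (5,7) (0,3) (0,3)
{NUcp} → row (4,6) (0,5) (0,3) (0,3) (4,6) (0,5) (0,3) (0,3)
That's 6 distinct rows out of 16 strategies.

6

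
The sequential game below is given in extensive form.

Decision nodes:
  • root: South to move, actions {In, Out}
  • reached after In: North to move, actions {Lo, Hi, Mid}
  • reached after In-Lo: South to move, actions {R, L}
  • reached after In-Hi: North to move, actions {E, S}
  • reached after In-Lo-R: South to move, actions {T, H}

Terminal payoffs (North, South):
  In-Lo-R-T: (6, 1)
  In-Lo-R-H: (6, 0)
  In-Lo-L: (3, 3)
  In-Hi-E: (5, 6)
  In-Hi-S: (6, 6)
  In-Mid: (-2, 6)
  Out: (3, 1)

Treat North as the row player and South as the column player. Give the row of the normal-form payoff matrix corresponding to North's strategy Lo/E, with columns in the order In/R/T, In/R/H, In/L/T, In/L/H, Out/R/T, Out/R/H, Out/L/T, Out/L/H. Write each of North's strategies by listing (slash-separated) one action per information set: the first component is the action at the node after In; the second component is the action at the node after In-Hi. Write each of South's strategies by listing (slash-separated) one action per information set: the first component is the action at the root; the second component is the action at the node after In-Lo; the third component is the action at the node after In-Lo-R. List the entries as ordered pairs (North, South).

vs In/R/T: South plays In → North plays Lo at [In] → South plays R at [In-Lo] → South plays T at [In-Lo-R] → (6, 1)
vs In/R/H: South plays In → North plays Lo at [In] → South plays R at [In-Lo] → South plays H at [In-Lo-R] → (6, 0)
vs In/L/T: South plays In → North plays Lo at [In] → South plays L at [In-Lo] → (3, 3)
vs In/L/H: South plays In → North plays Lo at [In] → South plays L at [In-Lo] → (3, 3)
vs Out/R/T: South plays Out → (3, 1)
vs Out/R/H: South plays Out → (3, 1)
vs Out/L/T: South plays Out → (3, 1)
vs Out/L/H: South plays Out → (3, 1)

(6,1) (6,0) (3,3) (3,3) (3,1) (3,1) (3,1) (3,1)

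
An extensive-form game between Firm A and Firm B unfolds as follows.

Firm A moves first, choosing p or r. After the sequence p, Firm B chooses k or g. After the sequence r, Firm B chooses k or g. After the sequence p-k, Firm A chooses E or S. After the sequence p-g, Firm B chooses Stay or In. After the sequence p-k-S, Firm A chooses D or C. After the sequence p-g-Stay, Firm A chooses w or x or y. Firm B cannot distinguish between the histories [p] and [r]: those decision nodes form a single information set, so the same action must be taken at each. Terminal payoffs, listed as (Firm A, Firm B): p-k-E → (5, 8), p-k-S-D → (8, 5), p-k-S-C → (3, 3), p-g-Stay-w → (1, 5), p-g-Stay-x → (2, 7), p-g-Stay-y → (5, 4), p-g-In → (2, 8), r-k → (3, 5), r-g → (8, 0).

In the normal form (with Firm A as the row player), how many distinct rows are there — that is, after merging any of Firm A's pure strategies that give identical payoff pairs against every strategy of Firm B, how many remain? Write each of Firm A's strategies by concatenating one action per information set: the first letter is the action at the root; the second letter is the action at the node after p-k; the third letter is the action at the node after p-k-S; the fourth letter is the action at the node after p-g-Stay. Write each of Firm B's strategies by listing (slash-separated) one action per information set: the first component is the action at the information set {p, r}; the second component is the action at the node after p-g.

10

Firm A has 24 pure strategies: pEDw, pEDx, pEDy, pECw, pECx, pECy, pSDw, pSDx, pSDy, pSCw, pSCx, pSCy, rEDw, rEDx, rEDy, rECw, rECx, rECy, rSDw, rSDx, rSDy, rSCw, rSCx, rSCy. Columns: k/Stay, k/In, g/Stay, g/In.
{pEDw, pECw} → row (5,8) (5,8) (1,5) (2,8)
{pEDx, pECx} → row (5,8) (5,8) (2,7) (2,8)
{pEDy, pECy} → row (5,8) (5,8) (5,4) (2,8)
{pSDw} → row (8,5) (8,5) (1,5) (2,8)
{pSDx} → row (8,5) (8,5) (2,7) (2,8)
{pSDy} → row (8,5) (8,5) (5,4) (2,8)
{pSCw} → row (3,3) (3,3) (1,5) (2,8)
{pSCx} → row (3,3) (3,3) (2,7) (2,8)
{pSCy} → row (3,3) (3,3) (5,4) (2,8)
{rEDw, rEDx, rEDy, rECw, rECx, rECy, rSDw, rSDx, rSDy, rSCw, rSCx, rSCy} → row (3,5) (3,5) (8,0) (8,0)
That's 10 distinct rows out of 24 strategies.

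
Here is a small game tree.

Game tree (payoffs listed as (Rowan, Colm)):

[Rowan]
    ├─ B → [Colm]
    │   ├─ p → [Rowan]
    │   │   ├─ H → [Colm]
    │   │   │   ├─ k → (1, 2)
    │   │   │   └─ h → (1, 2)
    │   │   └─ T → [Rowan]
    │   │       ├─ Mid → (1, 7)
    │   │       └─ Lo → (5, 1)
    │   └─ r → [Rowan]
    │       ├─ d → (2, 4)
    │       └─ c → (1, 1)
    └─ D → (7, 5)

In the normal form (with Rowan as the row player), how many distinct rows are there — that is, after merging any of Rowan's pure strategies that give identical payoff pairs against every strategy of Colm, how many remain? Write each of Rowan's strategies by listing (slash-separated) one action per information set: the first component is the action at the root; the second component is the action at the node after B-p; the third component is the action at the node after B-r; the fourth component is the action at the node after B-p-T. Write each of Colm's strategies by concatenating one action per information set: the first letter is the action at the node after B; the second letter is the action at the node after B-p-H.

Rowan has 16 pure strategies: B/H/d/Mid, B/H/d/Lo, B/H/c/Mid, B/H/c/Lo, B/T/d/Mid, B/T/d/Lo, B/T/c/Mid, B/T/c/Lo, D/H/d/Mid, D/H/d/Lo, D/H/c/Mid, D/H/c/Lo, D/T/d/Mid, D/T/d/Lo, D/T/c/Mid, D/T/c/Lo. Columns: pk, ph, rk, rh.
{B/H/d/Mid, B/H/d/Lo} → row (1,2) (1,2) (2,4) (2,4)
{B/H/c/Mid, B/H/c/Lo} → row (1,2) (1,2) (1,1) (1,1)
{B/T/d/Mid} → row (1,7) (1,7) (2,4) (2,4)
{B/T/d/Lo} → row (5,1) (5,1) (2,4) (2,4)
{B/T/c/Mid} → row (1,7) (1,7) (1,1) (1,1)
{B/T/c/Lo} → row (5,1) (5,1) (1,1) (1,1)
{D/H/d/Mid, D/H/d/Lo, D/H/c/Mid, D/H/c/Lo, D/T/d/Mid, D/T/d/Lo, D/T/c/Mid, D/T/c/Lo} → row (7,5) (7,5) (7,5) (7,5)
That's 7 distinct rows out of 16 strategies.

7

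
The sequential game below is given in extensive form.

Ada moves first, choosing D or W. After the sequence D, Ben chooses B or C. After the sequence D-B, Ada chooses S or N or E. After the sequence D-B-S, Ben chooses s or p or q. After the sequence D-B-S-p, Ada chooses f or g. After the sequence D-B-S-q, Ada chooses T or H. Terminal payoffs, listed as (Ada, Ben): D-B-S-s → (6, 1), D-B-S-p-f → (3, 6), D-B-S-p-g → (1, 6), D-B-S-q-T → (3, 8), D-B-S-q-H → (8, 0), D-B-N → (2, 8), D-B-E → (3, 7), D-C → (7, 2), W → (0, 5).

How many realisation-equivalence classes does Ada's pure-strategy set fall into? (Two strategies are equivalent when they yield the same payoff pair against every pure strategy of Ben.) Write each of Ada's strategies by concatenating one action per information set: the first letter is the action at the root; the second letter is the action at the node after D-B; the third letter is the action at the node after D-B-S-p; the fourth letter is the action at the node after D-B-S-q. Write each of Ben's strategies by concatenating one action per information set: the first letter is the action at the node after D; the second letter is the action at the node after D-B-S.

7

Ada has 24 pure strategies: DSfT, DSfH, DSgT, DSgH, DNfT, DNfH, DNgT, DNgH, DEfT, DEfH, DEgT, DEgH, WSfT, WSfH, WSgT, WSgH, WNfT, WNfH, WNgT, WNgH, WEfT, WEfH, WEgT, WEgH. Columns: Bs, Bp, Bq, Cs, Cp, Cq.
{DSfT} → row (6,1) (3,6) (3,8) (7,2) (7,2) (7,2)
{DSfH} → row (6,1) (3,6) (8,0) (7,2) (7,2) (7,2)
{DSgT} → row (6,1) (1,6) (3,8) (7,2) (7,2) (7,2)
{DSgH} → row (6,1) (1,6) (8,0) (7,2) (7,2) (7,2)
{DNfT, DNfH, DNgT, DNgH} → row (2,8) (2,8) (2,8) (7,2) (7,2) (7,2)
{DEfT, DEfH, DEgT, DEgH} → row (3,7) (3,7) (3,7) (7,2) (7,2) (7,2)
{WSfT, WSfH, WSgT, WSgH, WNfT, WNfH, WNgT, WNgH, WEfT, WEfH, WEgT, WEgH} → row (0,5) (0,5) (0,5) (0,5) (0,5) (0,5)
That's 7 distinct rows out of 24 strategies.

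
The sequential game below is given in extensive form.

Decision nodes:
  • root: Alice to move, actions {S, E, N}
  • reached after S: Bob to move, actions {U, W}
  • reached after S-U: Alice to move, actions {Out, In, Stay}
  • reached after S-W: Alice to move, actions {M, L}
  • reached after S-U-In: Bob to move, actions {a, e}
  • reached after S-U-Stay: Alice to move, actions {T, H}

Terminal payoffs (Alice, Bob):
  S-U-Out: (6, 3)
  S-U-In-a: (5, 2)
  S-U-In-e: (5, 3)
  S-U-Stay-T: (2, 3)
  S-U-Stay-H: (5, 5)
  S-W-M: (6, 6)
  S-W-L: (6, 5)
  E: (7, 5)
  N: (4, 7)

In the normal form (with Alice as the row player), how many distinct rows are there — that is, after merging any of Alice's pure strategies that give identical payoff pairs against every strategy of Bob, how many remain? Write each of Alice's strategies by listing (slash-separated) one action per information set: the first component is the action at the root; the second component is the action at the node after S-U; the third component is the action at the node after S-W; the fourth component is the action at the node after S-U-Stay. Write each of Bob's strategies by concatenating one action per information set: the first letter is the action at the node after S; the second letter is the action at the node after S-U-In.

10

Alice has 36 pure strategies: S/Out/M/T, S/Out/M/H, S/Out/L/T, S/Out/L/H, S/In/M/T, S/In/M/H, S/In/L/T, S/In/L/H, S/Stay/M/T, S/Stay/M/H, S/Stay/L/T, S/Stay/L/H, E/Out/M/T, E/Out/M/H, E/Out/L/T, E/Out/L/H, E/In/M/T, E/In/M/H, E/In/L/T, E/In/L/H, E/Stay/M/T, E/Stay/M/H, E/Stay/L/T, E/Stay/L/H, N/Out/M/T, N/Out/M/H, N/Out/L/T, N/Out/L/H, N/In/M/T, N/In/M/H, N/In/L/T, N/In/L/H, N/Stay/M/T, N/Stay/M/H, N/Stay/L/T, N/Stay/L/H. Columns: Ua, Ue, Wa, We.
{S/Out/M/T, S/Out/M/H} → row (6,3) (6,3) (6,6) (6,6)
{S/Out/L/T, S/Out/L/H} → row (6,3) (6,3) (6,5) (6,5)
{S/In/M/T, S/In/M/H} → row (5,2) (5,3) (6,6) (6,6)
{S/In/L/T, S/In/L/H} → row (5,2) (5,3) (6,5) (6,5)
{S/Stay/M/T} → row (2,3) (2,3) (6,6) (6,6)
{S/Stay/M/H} → row (5,5) (5,5) (6,6) (6,6)
{S/Stay/L/T} → row (2,3) (2,3) (6,5) (6,5)
{S/Stay/L/H} → row (5,5) (5,5) (6,5) (6,5)
{E/Out/M/T, E/Out/M/H, E/Out/L/T, E/Out/L/H, E/In/M/T, E/In/M/H, E/In/L/T, E/In/L/H, E/Stay/M/T, E/Stay/M/H, E/Stay/L/T, E/Stay/L/H} → row (7,5) (7,5) (7,5) (7,5)
{N/Out/M/T, N/Out/M/H, N/Out/L/T, N/Out/L/H, N/In/M/T, N/In/M/H, N/In/L/T, N/In/L/H, N/Stay/M/T, N/Stay/M/H, N/Stay/L/T, N/Stay/L/H} → row (4,7) (4,7) (4,7) (4,7)
That's 10 distinct rows out of 36 strategies.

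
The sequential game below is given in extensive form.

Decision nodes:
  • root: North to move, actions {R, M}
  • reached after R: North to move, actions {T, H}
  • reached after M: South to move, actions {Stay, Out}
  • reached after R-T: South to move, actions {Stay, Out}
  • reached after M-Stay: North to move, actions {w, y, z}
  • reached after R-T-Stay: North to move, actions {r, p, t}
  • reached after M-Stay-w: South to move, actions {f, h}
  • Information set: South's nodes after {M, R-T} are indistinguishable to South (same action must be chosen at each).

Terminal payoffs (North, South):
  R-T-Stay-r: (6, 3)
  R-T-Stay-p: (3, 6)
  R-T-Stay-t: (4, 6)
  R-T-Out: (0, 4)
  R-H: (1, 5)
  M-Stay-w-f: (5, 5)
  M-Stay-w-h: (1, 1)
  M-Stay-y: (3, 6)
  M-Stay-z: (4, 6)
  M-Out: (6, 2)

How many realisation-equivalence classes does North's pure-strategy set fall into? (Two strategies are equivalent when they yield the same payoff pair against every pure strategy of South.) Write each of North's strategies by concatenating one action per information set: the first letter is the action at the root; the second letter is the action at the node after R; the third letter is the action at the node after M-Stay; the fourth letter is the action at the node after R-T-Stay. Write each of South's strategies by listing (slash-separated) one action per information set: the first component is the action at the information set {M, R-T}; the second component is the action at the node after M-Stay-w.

7

North has 36 pure strategies: RTwr, RTwp, RTwt, RTyr, RTyp, RTyt, RTzr, RTzp, RTzt, RHwr, RHwp, RHwt, RHyr, RHyp, RHyt, RHzr, RHzp, RHzt, MTwr, MTwp, MTwt, MTyr, MTyp, MTyt, MTzr, MTzp, MTzt, MHwr, MHwp, MHwt, MHyr, MHyp, MHyt, MHzr, MHzp, MHzt. Columns: Stay/f, Stay/h, Out/f, Out/h.
{RTwr, RTyr, RTzr} → row (6,3) (6,3) (0,4) (0,4)
{RTwp, RTyp, RTzp} → row (3,6) (3,6) (0,4) (0,4)
{RTwt, RTyt, RTzt} → row (4,6) (4,6) (0,4) (0,4)
{RHwr, RHwp, RHwt, RHyr, RHyp, RHyt, RHzr, RHzp, RHzt} → row (1,5) (1,5) (1,5) (1,5)
{MTwr, MTwp, MTwt, MHwr, MHwp, MHwt} → row (5,5) (1,1) (6,2) (6,2)
{MTyr, MTyp, MTyt, MHyr, MHyp, MHyt} → row (3,6) (3,6) (6,2) (6,2)
{MTzr, MTzp, MTzt, MHzr, MHzp, MHzt} → row (4,6) (4,6) (6,2) (6,2)
That's 7 distinct rows out of 36 strategies.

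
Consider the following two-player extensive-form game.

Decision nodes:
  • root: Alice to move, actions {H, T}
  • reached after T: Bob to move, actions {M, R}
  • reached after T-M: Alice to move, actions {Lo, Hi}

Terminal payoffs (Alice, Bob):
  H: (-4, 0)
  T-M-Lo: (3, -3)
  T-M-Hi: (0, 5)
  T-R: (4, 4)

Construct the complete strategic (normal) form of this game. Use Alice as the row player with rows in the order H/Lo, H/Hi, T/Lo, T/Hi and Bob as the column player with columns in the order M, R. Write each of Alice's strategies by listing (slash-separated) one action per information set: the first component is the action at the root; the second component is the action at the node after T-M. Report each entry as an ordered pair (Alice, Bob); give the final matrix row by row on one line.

H/Lo: (-4,0) (-4,0) | H/Hi: (-4,0) (-4,0) | T/Lo: (3,-3) (4,4) | T/Hi: (0,5) (4,4)

            M        R
H/Lo   (-4,0)   (-4,0)
H/Hi   (-4,0)   (-4,0)
T/Lo   (3,-3)    (4,4)
T/Hi    (0,5)    (4,4)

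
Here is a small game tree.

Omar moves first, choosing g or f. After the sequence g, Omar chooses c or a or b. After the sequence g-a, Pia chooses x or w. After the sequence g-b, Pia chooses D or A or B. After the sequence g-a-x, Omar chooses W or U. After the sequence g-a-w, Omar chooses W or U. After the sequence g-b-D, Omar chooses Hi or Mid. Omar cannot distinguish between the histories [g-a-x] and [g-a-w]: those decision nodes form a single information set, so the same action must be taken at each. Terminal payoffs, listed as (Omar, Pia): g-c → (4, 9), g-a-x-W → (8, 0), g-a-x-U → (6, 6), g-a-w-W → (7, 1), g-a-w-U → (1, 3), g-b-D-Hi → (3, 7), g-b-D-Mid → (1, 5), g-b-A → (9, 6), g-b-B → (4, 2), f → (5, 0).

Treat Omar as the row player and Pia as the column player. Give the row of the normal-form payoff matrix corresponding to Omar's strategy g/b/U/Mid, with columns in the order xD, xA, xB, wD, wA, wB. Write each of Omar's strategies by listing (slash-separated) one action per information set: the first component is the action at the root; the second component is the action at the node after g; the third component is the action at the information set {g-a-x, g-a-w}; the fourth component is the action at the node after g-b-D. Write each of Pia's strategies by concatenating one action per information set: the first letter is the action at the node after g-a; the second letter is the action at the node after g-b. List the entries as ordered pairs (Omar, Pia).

(1,5) (9,6) (4,2) (1,5) (9,6) (4,2)

vs xD: Omar plays g → Omar plays b at [g] → Pia plays D at [g-b] → Omar plays Mid at [g-b-D] → (1, 5)
vs xA: Omar plays g → Omar plays b at [g] → Pia plays A at [g-b] → (9, 6)
vs xB: Omar plays g → Omar plays b at [g] → Pia plays B at [g-b] → (4, 2)
vs wD: Omar plays g → Omar plays b at [g] → Pia plays D at [g-b] → Omar plays Mid at [g-b-D] → (1, 5)
vs wA: Omar plays g → Omar plays b at [g] → Pia plays A at [g-b] → (9, 6)
vs wB: Omar plays g → Omar plays b at [g] → Pia plays B at [g-b] → (4, 2)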